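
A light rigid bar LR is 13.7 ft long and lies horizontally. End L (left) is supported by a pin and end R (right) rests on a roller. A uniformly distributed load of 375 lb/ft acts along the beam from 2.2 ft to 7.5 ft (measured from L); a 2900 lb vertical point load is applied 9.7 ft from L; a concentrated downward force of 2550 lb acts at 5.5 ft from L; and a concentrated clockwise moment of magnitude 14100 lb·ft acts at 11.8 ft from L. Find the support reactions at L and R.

L_x = 0, L_y = 2628 lb, R_y = 4810 lb

Resultant of the distributed load: 375 × 5.3 = 1987.5 lb at 4.85 ft from L.
ΣM about L: R_y·13.7 − (375·5.3)·4.85 − 2900·9.7 − 2550·5.5 − 14100 = 0 → R_y = 65894.375/13.7 = 4809.81 ≈ 4810 lb.
ΣF_y = 0: L_y + 4809.81 − 375·5.3 − 2900 − 2550 = 0 → L_y = 2628 lb.
ΣF_x = 0: no horizontal applied forces, so L_x = 0.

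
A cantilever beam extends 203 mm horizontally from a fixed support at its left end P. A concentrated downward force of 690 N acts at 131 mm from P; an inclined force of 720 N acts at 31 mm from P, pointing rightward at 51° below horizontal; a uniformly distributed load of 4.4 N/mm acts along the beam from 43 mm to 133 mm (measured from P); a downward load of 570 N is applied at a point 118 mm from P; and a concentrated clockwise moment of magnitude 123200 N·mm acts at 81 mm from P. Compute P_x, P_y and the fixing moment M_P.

P_x = -453.1 N, P_y = 2216 N, M_P = 333000 N·mm

Resultant of the distributed load: 4.4 × 90 = 396 N at 88 mm from P.
ΣF_x = 0: P_x + 720·cos51° = 0 → P_x = -453.1 N.
ΣF_y = 0: P_y − 690 − 720·sin51° − 4.4·90 − 570 = 0 → P_y = 2216 N.
ΣM about P: M_P − 690·131 − 720·sin51°·31 − (4.4·90)·88 − 570·118 − 123200 = 0 → M_P = 333000 N·mm.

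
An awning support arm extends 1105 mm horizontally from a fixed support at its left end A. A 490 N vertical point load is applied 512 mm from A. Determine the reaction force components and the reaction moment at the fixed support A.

ΣF_x = 0: A_x = 0.
ΣF_y = 0: A_y − 490 = 0 → A_y = 490.0 N.
ΣM about A: M_A − 490·512 = 0 → M_A = 250900 N·mm.

A_x = 0, A_y = 490.0 N, M_A = 250900 N·mm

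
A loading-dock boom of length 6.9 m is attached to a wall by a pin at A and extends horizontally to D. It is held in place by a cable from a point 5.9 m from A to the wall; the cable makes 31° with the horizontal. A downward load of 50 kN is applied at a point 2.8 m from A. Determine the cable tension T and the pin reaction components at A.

ΣM about A: T·sin31°·5.9 − 50·2.8 = 0 → T = 140/(5.9·0.515038) = 46.072 ≈ 46.07 kN.
ΣF_x = 0: A_x − T·cos31° = 0 → A_x = 46.072 × 0.857167 = 39.49 kN.
ΣF_y = 0: A_y + T·sin31° − 50 = 0 → A_y = 50 − 46.072 × 0.515038 = 26.27 kN.

T = 46.07 kN, A_x = 39.49 kN, A_y = 26.27 kN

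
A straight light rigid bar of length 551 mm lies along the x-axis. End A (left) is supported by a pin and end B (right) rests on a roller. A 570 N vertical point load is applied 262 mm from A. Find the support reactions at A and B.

Moments about A: B_y·551 − 570·262 = 0 → B_y = 149340/551 = 271.034 ≈ 271.0 N.
ΣF_y = 0: A_y + 271.034 − 570 = 0 → A_y = 299.0 N.
ΣF_x = 0: no horizontal applied forces, so A_x = 0.

A_x = 0, A_y = 299.0 N, B_y = 271.0 N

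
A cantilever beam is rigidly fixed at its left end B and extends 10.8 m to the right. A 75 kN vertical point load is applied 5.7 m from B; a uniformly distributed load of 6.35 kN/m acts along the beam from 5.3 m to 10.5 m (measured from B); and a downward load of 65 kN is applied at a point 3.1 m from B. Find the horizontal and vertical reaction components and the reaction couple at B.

Resultant of the distributed load: 6.35 × 5.2 = 33.02 kN at 7.9 m from B.
ΣF_x = 0: B_x = 0.
ΣF_y = 0: B_y − 75 − 6.35·5.2 − 65 = 0 → B_y = 173.0 kN.
ΣM about B: M_B − 75·5.7 − (6.35·5.2)·7.9 − 65·3.1 = 0 → M_B = 889.9 kN·m.

B_x = 0, B_y = 173.0 kN, M_B = 889.9 kN·m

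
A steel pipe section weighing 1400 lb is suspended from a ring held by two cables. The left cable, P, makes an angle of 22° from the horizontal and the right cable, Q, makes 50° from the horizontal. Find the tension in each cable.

T_P = 946.2 lb, T_Q = 1365 lb

ΣF_x = 0: −T_P·cos22° + T_Q·cos50° = 0 → T_Q = 1.44244·T_P.
ΣF_y = 0: T_P·sin22° + T_Q·sin50° = 1400.
Substitute: T_P·(0.374607 + 1.44244·0.766044) = 1400 → T_P = 946.215 ≈ 946.2 lb.
Then T_Q = 1.44244 × 946.215 = 1365 lb.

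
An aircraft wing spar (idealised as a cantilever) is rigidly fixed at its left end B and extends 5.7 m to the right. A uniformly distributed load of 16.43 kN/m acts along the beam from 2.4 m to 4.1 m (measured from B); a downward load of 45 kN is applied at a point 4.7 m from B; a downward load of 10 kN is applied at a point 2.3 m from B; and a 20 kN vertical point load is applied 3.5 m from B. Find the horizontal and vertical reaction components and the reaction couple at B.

Resultant of the distributed load: 16.43 × 1.7 = 27.931 kN at 3.25 m from B.
ΣF_x = 0: B_x = 0.
ΣF_y = 0: B_y − 16.43·1.7 − 45 − 10 − 20 = 0 → B_y = 102.9 kN.
ΣM about B: M_B − (16.43·1.7)·3.25 − 45·4.7 − 10·2.3 − 20·3.5 = 0 → M_B = 395.3 kN·m.

B_x = 0, B_y = 102.9 kN, M_B = 395.3 kN·m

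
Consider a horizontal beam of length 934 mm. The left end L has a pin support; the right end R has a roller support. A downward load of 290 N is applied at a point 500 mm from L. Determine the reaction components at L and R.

Moments about L: R_y·934 − 290·500 = 0 → R_y = 145000/934 = 155.246 ≈ 155.2 N.
ΣF_y = 0: L_y + 155.246 − 290 = 0 → L_y = 134.8 N.
ΣF_x = 0: no horizontal applied forces, so L_x = 0.

L_x = 0, L_y = 134.8 N, R_y = 155.2 N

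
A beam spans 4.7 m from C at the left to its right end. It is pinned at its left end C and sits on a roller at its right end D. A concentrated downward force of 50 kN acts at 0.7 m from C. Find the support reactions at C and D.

ΣM about C: D_y·4.7 − 50·0.7 = 0 → D_y = 35/4.7 = 7.44681 ≈ 7.447 kN.
ΣF_y = 0: C_y + 7.44681 − 50 = 0 → C_y = 42.55 kN.
ΣF_x = 0: no horizontal applied forces, so C_x = 0.

C_x = 0, C_y = 42.55 kN, D_y = 7.447 kN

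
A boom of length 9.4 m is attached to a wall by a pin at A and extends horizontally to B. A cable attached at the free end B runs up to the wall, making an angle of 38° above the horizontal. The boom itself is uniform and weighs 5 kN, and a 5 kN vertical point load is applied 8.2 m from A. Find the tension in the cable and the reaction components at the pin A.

T = 11.15 kN, A_x = 8.783 kN, A_y = 3.138 kN

ΣM about A: T·sin38°·9.4 − 5·4.7 − 5·8.2 = 0 → T = 64.5/(9.4·0.615661) = 11.1453 ≈ 11.15 kN.
ΣF_x = 0: A_x − T·cos38° = 0 → A_x = 11.1453 × 0.788011 = 8.783 kN.
ΣF_y = 0: A_y + T·sin38° − 5 − 5 = 0 → A_y = 10 − 11.1453 × 0.615661 = 3.138 kN.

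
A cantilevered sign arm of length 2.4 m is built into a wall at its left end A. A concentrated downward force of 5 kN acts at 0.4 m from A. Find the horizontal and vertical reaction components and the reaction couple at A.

A_x = 0, A_y = 5.000 kN, M_A = 2.000 kN·m

ΣF_x = 0: A_x = 0.
ΣF_y = 0: A_y − 5 = 0 → A_y = 5.000 kN.
ΣM about A: M_A − 5·0.4 = 0 → M_A = 2.000 kN·m.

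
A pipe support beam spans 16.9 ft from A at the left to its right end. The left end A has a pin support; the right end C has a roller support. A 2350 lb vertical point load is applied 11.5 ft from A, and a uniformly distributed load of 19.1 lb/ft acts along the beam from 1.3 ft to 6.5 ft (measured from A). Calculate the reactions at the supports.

A_x = 0, A_y = 827.3 lb, C_y = 1622 lb

Resultant of the distributed load: 19.1 × 5.2 = 99.32 lb at 3.9 ft from A.
ΣM about A: C_y·16.9 − 2350·11.5 − (19.1·5.2)·3.9 = 0 → C_y = 27412.348/16.9 = 1622.03 ≈ 1622 lb.
ΣF_y = 0: A_y + 1622.03 − 2350 − 19.1·5.2 = 0 → A_y = 827.3 lb.
ΣF_x = 0: no horizontal applied forces, so A_x = 0.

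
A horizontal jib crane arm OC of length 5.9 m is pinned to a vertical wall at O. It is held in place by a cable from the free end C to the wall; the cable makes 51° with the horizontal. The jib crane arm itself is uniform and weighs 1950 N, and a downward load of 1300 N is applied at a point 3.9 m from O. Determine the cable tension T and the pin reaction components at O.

T = 2360 N, O_x = 1485 N, O_y = 1416 N

ΣM about O: T·sin51°·5.9 − 1950·2.95 − 1300·3.9 = 0 → T = 10822.5/(5.9·0.777146) = 2360.33 ≈ 2360 N.
ΣF_x = 0: O_x − T·cos51° = 0 → O_x = 2360.33 × 0.62932 = 1485 N.
ΣF_y = 0: O_y + T·sin51° − 1950 − 1300 = 0 → O_y = 3250 − 2360.33 × 0.777146 = 1416 N.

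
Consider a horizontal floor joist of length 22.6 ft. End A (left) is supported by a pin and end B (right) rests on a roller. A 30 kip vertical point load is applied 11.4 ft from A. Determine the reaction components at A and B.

Moments about A: B_y·22.6 − 30·11.4 = 0 → B_y = 342/22.6 = 15.1327 ≈ 15.13 kip.
ΣF_y = 0: A_y + 15.1327 − 30 = 0 → A_y = 14.87 kip.
ΣF_x = 0: no horizontal applied forces, so A_x = 0.

A_x = 0, A_y = 14.87 kip, B_y = 15.13 kip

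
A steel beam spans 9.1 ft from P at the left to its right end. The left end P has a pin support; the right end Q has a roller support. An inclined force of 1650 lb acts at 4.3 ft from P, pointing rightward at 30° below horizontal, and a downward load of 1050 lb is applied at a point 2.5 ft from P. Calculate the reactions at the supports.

Taking moments about P: Q_y·9.1 − 1650·sin30°·4.3 − 1050·2.5 = 0 → Q_y = 6172.5/9.1 = 678.297 ≈ 678.3 lb.
ΣF_y = 0: P_y + 678.297 − 1650·sin30° − 1050 = 0 → P_y = 1197 lb.
ΣF_x = 0: P_x + 1650·cos30° = 0 → P_x = -1429 lb.

P_x = -1429 lb, P_y = 1197 lb, Q_y = 678.3 lb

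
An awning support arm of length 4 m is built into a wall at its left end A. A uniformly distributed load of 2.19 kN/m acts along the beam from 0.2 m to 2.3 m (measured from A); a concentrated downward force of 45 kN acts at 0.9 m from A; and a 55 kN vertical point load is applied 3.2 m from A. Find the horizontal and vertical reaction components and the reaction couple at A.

A_x = 0, A_y = 104.6 kN, M_A = 222.2 kN·m

Resultant of the distributed load: 2.19 × 2.1 = 4.599 kN at 1.25 m from A.
ΣF_x = 0: A_x = 0.
ΣF_y = 0: A_y − 2.19·2.1 − 45 − 55 = 0 → A_y = 104.6 kN.
ΣM about A: M_A − (2.19·2.1)·1.25 − 45·0.9 − 55·3.2 = 0 → M_A = 222.2 kN·m.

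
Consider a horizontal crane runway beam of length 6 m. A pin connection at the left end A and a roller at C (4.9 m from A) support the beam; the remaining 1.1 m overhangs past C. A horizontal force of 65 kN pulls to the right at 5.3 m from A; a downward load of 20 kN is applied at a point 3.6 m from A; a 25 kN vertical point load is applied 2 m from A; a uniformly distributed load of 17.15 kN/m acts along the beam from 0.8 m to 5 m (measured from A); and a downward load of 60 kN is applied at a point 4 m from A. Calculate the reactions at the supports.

Resultant of the distributed load: 17.15 × 4.2 = 72.03 kN at 2.9 m from A.
Moments about A: C_y·4.9 − 20·3.6 − 25·2 − (17.15·4.2)·2.9 − 60·4 = 0 → C_y = 570.887/4.9 = 116.508 ≈ 116.5 kN.
ΣF_y = 0: A_y + 116.508 − 20 − 25 − 17.15·4.2 − 60 = 0 → A_y = 60.52 kN.
ΣF_x = 0: A_x + 65 = 0 → A_x = -65.00 kN.

A_x = -65.00 kN, A_y = 60.52 kN, C_y = 116.5 kN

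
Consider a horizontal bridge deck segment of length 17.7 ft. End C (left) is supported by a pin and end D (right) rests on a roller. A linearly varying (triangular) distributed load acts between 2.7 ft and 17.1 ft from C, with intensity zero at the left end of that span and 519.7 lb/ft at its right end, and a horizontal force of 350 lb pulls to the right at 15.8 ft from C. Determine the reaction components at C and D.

Resultant of the triangular load: ½ × 519.7 × 14.4 = 3741.84 lb, acting at 12.3 ft from C (one-third of the span from the peak).
ΣM about C: D_y·17.7 − (½·519.7·14.4)·12.3 = 0 → D_y = 46024.632/17.7 = 2600.26 ≈ 2600 lb.
ΣF_y = 0: C_y + 2600.26 − ½·519.7·14.4 = 0 → C_y = 1142 lb.
ΣF_x = 0: C_x + 350 = 0 → C_x = -350.0 lb.

C_x = -350.0 lb, C_y = 1142 lb, D_y = 2600 lb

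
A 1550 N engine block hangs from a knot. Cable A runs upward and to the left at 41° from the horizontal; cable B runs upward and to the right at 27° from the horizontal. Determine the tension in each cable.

ΣF_x = 0: −T_A·cos41° + T_B·cos27° = 0 → T_B = 0.84703·T_A.
ΣF_y = 0: T_A·sin41° + T_B·sin27° = 1550.
Substitute: T_A·(0.656059 + 0.84703·0.45399) = 1550 → T_A = 1489.52 ≈ 1490 N.
Then T_B = 0.84703 × 1489.52 = 1262 N.

T_A = 1490 N, T_B = 1262 N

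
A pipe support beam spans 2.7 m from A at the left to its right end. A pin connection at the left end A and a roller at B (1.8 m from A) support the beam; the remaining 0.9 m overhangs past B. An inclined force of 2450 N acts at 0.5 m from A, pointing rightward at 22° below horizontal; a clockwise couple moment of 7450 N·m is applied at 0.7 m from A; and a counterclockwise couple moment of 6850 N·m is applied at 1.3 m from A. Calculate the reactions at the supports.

A_x = -2272 N, A_y = 329.5 N, B_y = 588.3 N

Taking moments about A: B_y·1.8 − 2450·sin22°·0.5 − 7450 + 6850 = 0 → B_y = 1058.89/1.8 = 588.272 ≈ 588.3 N.
ΣF_y = 0: A_y + 588.272 − 2450·sin22° = 0 → A_y = 329.5 N.
ΣF_x = 0: A_x + 2450·cos22° = 0 → A_x = -2272 N.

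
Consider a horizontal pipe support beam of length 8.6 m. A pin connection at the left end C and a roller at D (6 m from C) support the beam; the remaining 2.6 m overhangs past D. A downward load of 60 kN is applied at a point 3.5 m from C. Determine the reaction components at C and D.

Moments about C: D_y·6 − 60·3.5 = 0 → D_y = 210/6 = 35.00 kN.
ΣF_y = 0: C_y + 35 − 60 = 0 → C_y = 25.00 kN.
ΣF_x = 0: no horizontal applied forces, so C_x = 0.

C_x = 0, C_y = 25.00 kN, D_y = 35.00 kN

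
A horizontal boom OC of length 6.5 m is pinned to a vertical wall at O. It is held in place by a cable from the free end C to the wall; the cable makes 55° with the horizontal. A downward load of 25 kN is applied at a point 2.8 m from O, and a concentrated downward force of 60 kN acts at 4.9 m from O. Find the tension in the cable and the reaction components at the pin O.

T = 68.36 kN, O_x = 39.21 kN, O_y = 29.00 kN

ΣM about O: T·sin55°·6.5 − 25·2.8 − 60·4.9 = 0 → T = 364/(6.5·0.819152) = 68.3634 ≈ 68.36 kN.
ΣF_x = 0: O_x − T·cos55° = 0 → O_x = 68.3634 × 0.573576 = 39.21 kN.
ΣF_y = 0: O_y + T·sin55° − 25 − 60 = 0 → O_y = 85 − 68.3634 × 0.819152 = 29.00 kN.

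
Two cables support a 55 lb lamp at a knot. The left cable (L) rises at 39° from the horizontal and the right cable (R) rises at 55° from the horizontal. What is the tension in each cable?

T_L = 31.62 lb, T_R = 42.85 lb

ΣF_x = 0: −T_L·cos39° + T_R·cos55° = 0 → T_R = 1.35491·T_L.
ΣF_y = 0: T_L·sin39° + T_R·sin55° = 55.
Substitute: T_L·(0.62932 + 1.35491·0.819152) = 55 → T_L = 31.6238 ≈ 31.62 lb.
Then T_R = 1.35491 × 31.6238 = 42.85 lb.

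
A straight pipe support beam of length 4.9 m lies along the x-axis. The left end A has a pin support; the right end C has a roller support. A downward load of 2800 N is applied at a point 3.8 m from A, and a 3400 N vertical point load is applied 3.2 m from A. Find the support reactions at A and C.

A_x = 0, A_y = 1808 N, C_y = 4392 N

Taking moments about A: C_y·4.9 − 2800·3.8 − 3400·3.2 = 0 → C_y = 21520/4.9 = 4391.84 ≈ 4392 N.
ΣF_y = 0: A_y + 4391.84 − 2800 − 3400 = 0 → A_y = 1808 N.
ΣF_x = 0: no horizontal applied forces, so A_x = 0.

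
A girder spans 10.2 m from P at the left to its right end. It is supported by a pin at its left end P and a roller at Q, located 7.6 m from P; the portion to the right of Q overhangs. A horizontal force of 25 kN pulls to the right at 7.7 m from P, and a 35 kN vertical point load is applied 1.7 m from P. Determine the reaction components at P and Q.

Moments about P: Q_y·7.6 − 35·1.7 = 0 → Q_y = 59.5/7.6 = 7.82895 ≈ 7.829 kN.
ΣF_y = 0: P_y + 7.82895 − 35 = 0 → P_y = 27.17 kN.
ΣF_x = 0: P_x + 25 = 0 → P_x = -25.00 kN.

P_x = -25.00 kN, P_y = 27.17 kN, Q_y = 7.829 kN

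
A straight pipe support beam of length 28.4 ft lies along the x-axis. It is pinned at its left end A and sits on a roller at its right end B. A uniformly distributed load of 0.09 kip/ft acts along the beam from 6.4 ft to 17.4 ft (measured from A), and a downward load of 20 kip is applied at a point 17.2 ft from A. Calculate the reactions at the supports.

A_x = 0, A_y = 8.462 kip, B_y = 12.53 kip

Resultant of the distributed load: 0.09 × 11 = 0.99 kip at 11.9 ft from A.
ΣM about A: B_y·28.4 − (0.09·11)·11.9 − 20·17.2 = 0 → B_y = 355.781/28.4 = 12.5275 ≈ 12.53 kip.
ΣF_y = 0: A_y + 12.5275 − 0.09·11 − 20 = 0 → A_y = 8.462 kip.
ΣF_x = 0: no horizontal applied forces, so A_x = 0.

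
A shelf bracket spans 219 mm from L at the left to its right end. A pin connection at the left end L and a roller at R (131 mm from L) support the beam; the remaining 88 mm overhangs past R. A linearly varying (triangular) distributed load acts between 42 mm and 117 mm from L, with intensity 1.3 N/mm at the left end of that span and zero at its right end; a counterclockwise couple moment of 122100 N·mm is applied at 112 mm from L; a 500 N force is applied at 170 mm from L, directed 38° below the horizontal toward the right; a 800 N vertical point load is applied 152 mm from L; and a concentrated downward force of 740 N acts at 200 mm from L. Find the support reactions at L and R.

L_x = -394.0 N, L_y = 346.2 N, R_y = 1550 N

Resultant of the triangular load: ½ × 1.3 × 75 = 48.75 N, acting at 67 mm from L (one-third of the span from the peak).
Taking moments about L: R_y·131 − (½·1.3·75)·67 + 122100 − 500·sin38°·170 − 800·152 − 740·200 = 0 → R_y = 203097/131 = 1550.36 ≈ 1550 N.
ΣF_y = 0: L_y + 1550.36 − ½·1.3·75 − 500·sin38° − 800 − 740 = 0 → L_y = 346.2 N.
ΣF_x = 0: L_x + 500·cos38° = 0 → L_x = -394.0 N.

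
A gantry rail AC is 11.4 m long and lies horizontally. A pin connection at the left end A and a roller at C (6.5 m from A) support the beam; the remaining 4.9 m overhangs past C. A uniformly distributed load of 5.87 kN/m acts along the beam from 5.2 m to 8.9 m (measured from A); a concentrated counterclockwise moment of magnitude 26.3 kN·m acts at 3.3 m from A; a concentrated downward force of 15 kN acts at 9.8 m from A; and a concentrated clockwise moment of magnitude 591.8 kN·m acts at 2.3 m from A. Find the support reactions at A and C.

A_x = 0, A_y = -96.45 kN, C_y = 133.2 kN

Resultant of the distributed load: 5.87 × 3.7 = 21.719 kN at 7.05 m from A.
ΣM about A: C_y·6.5 − (5.87·3.7)·7.05 + 26.3 − 15·9.8 − 591.8 = 0 → C_y = 865.61895/6.5 = 133.172 ≈ 133.2 kN.
ΣF_y = 0: A_y + 133.172 − 5.87·3.7 − 15 = 0 → A_y = -96.45 kN.
ΣF_x = 0: no horizontal applied forces, so A_x = 0.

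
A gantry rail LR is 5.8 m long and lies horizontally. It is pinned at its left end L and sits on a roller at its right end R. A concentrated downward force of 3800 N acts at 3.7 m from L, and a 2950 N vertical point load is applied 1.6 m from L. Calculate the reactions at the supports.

L_x = 0, L_y = 3512 N, R_y = 3238 N

Moments about L: R_y·5.8 − 3800·3.7 − 2950·1.6 = 0 → R_y = 18780/5.8 = 3237.93 ≈ 3238 N.
ΣF_y = 0: L_y + 3237.93 − 3800 − 2950 = 0 → L_y = 3512 N.
ΣF_x = 0: no horizontal applied forces, so L_x = 0.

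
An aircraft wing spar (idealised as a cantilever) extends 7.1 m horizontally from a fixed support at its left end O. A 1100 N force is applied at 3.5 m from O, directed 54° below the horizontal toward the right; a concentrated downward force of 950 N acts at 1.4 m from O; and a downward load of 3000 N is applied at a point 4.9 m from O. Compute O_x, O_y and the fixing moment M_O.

O_x = -646.6 N, O_y = 4840 N, M_O = 19140 N·m

ΣF_x = 0: O_x + 1100·cos54° = 0 → O_x = -646.6 N.
ΣF_y = 0: O_y − 1100·sin54° − 950 − 3000 = 0 → O_y = 4840 N.
ΣM about O: M_O − 1100·sin54°·3.5 − 950·1.4 − 3000·4.9 = 0 → M_O = 19140 N·m.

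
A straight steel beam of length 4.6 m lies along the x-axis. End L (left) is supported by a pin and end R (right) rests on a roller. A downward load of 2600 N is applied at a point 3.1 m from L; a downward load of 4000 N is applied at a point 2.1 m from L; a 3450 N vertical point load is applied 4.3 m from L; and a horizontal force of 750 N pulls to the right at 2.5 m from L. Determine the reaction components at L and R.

ΣM about L: R_y·4.6 − 2600·3.1 − 4000·2.1 − 3450·4.3 = 0 → R_y = 31295/4.6 = 6803.26 ≈ 6803 N.
ΣF_y = 0: L_y + 6803.26 − 2600 − 4000 − 3450 = 0 → L_y = 3247 N.
ΣF_x = 0: L_x + 750 = 0 → L_x = -750.0 N.

L_x = -750.0 N, L_y = 3247 N, R_y = 6803 N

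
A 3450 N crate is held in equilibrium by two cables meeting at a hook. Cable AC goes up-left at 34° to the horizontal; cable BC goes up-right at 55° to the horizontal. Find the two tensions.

T_AC = 1979 N, T_BC = 2861 N

ΣF_x = 0: −T_AC·cos34° + T_BC·cos55° = 0 → T_BC = 1.44538·T_AC.
ΣF_y = 0: T_AC·sin34° + T_BC·sin55° = 3450.
Substitute: T_AC·(0.559193 + 1.44538·0.819152) = 3450 → T_AC = 1979.14 ≈ 1979 N.
Then T_BC = 1.44538 × 1979.14 = 2861 N.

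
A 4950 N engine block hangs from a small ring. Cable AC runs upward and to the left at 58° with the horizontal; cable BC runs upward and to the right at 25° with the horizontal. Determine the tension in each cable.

T_AC = 4520 N, T_BC = 2643 N

ΣF_x = 0: −T_AC·cos58° + T_BC·cos25° = 0 → T_BC = 0.584701·T_AC.
ΣF_y = 0: T_AC·sin58° + T_BC·sin25° = 4950.
Substitute: T_AC·(0.848048 + 0.584701·0.422618) = 4950 → T_AC = 4519.92 ≈ 4520 N.
Then T_BC = 0.584701 × 4519.92 = 2643 N.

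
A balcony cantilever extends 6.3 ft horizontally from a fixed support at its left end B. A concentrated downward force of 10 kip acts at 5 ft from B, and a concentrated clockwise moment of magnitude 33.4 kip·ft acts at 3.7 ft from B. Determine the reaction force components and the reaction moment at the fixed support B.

B_x = 0, B_y = 10.00 kip, M_B = 83.40 kip·ft

ΣF_x = 0: B_x = 0.
ΣF_y = 0: B_y − 10 = 0 → B_y = 10.00 kip.
ΣM about B: M_B − 10·5 − 33.4 = 0 → M_B = 83.40 kip·ft.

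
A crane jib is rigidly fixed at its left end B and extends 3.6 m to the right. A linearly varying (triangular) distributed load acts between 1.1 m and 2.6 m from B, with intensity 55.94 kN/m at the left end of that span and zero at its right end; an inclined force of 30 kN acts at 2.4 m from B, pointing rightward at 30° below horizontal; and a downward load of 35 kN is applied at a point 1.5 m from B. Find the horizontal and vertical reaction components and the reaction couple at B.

B_x = -25.98 kN, B_y = 91.95 kN, M_B = 155.6 kN·m

Resultant of the triangular load: ½ × 55.94 × 1.5 = 41.955 kN, acting at 1.6 m from B (one-third of the span from the peak).
ΣF_x = 0: B_x + 30·cos30° = 0 → B_x = -25.98 kN.
ΣF_y = 0: B_y − ½·55.94·1.5 − 30·sin30° − 35 = 0 → B_y = 91.95 kN.
ΣM about B: M_B − (½·55.94·1.5)·1.6 − 30·sin30°·2.4 − 35·1.5 = 0 → M_B = 155.6 kN·m.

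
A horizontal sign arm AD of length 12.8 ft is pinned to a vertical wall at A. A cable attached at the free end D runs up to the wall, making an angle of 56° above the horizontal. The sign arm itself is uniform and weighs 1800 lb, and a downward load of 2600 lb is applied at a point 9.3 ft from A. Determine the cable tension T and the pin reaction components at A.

T = 3364 lb, A_x = 1881 lb, A_y = 1611 lb

ΣM about A: T·sin56°·12.8 − 1800·6.4 − 2600·9.3 = 0 → T = 35700/(12.8·0.829038) = 3364.22 ≈ 3364 lb.
ΣF_x = 0: A_x − T·cos56° = 0 → A_x = 3364.22 × 0.559193 = 1881 lb.
ΣF_y = 0: A_y + T·sin56° − 1800 − 2600 = 0 → A_y = 4400 − 3364.22 × 0.829038 = 1611 lb.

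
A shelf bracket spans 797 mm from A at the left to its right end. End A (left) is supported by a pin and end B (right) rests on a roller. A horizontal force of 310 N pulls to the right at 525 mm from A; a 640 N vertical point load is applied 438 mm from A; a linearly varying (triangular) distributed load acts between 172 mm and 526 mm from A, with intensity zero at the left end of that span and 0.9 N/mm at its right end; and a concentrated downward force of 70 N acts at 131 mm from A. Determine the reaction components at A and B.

A_x = -310.0 N, A_y = 424.5 N, B_y = 444.8 N

Resultant of the triangular load: ½ × 0.9 × 354 = 159.3 N, acting at 408 mm from A (one-third of the span from the peak).
Taking moments about A: B_y·797 − 640·438 − (½·0.9·354)·408 − 70·131 = 0 → B_y = 354484.4/797 = 444.773 ≈ 444.8 N.
ΣF_y = 0: A_y + 444.773 − 640 − ½·0.9·354 − 70 = 0 → A_y = 424.5 N.
ΣF_x = 0: A_x + 310 = 0 → A_x = -310.0 N.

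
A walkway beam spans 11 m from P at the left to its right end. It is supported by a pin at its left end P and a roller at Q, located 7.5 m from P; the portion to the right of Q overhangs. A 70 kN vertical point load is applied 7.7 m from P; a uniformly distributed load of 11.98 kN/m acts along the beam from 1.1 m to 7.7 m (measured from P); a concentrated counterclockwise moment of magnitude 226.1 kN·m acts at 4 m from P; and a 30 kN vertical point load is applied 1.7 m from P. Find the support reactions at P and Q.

Resultant of the distributed load: 11.98 × 6.6 = 79.068 kN at 4.4 m from P.
Taking moments about P: Q_y·7.5 − 70·7.7 − (11.98·6.6)·4.4 + 226.1 − 30·1.7 = 0 → Q_y = 711.7992/7.5 = 94.9066 ≈ 94.91 kN.
ΣF_y = 0: P_y + 94.9066 − 70 − 11.98·6.6 − 30 = 0 → P_y = 84.16 kN.
ΣF_x = 0: no horizontal applied forces, so P_x = 0.

P_x = 0, P_y = 84.16 kN, Q_y = 94.91 kN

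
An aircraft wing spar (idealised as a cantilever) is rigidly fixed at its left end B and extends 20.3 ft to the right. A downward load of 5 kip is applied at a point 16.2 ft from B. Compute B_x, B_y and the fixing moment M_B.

B_x = 0, B_y = 5.000 kip, M_B = 81.00 kip·ft

ΣF_x = 0: B_x = 0.
ΣF_y = 0: B_y − 5 = 0 → B_y = 5.000 kip.
ΣM about B: M_B − 5·16.2 = 0 → M_B = 81.00 kip·ft.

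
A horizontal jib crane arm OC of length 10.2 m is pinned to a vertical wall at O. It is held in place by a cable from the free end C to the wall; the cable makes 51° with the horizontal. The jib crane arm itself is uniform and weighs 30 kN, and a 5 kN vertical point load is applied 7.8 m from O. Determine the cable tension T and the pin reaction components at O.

ΣM about O: T·sin51°·10.2 − 30·5.1 − 5·7.8 = 0 → T = 192/(10.2·0.777146) = 24.2214 ≈ 24.22 kN.
ΣF_x = 0: O_x − T·cos51° = 0 → O_x = 24.2214 × 0.62932 = 15.24 kN.
ΣF_y = 0: O_y + T·sin51° − 30 − 5 = 0 → O_y = 35 − 24.2214 × 0.777146 = 16.18 kN.

T = 24.22 kN, O_x = 15.24 kN, O_y = 16.18 kN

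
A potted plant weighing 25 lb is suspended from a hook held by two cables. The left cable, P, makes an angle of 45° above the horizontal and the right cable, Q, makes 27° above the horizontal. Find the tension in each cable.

T_P = 23.42 lb, T_Q = 18.59 lb

ΣF_x = 0: −T_P·cos45° + T_Q·cos27° = 0 → T_Q = 0.793604·T_P.
ΣF_y = 0: T_P·sin45° + T_Q·sin27° = 25.
Substitute: T_P·(0.707107 + 0.793604·0.45399) = 25 → T_P = 23.4215 ≈ 23.42 lb.
Then T_Q = 0.793604 × 23.4215 = 18.59 lb.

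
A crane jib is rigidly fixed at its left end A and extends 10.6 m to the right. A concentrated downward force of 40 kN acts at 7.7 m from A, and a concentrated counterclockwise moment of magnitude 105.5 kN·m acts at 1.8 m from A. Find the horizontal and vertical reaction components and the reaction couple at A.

A_x = 0, A_y = 40.00 kN, M_A = 202.5 kN·m

ΣF_x = 0: A_x = 0.
ΣF_y = 0: A_y − 40 = 0 → A_y = 40.00 kN.
ΣM about A: M_A − 40·7.7 + 105.5 = 0 → M_A = 202.5 kN·m.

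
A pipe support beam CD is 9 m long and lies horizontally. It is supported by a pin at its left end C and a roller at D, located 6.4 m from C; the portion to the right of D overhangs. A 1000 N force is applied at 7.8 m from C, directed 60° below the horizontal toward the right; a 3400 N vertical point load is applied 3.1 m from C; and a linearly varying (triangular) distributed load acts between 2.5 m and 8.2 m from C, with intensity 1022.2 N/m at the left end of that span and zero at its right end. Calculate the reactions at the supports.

C_x = -500.0 N, C_y = 2474 N, D_y = 4705 N

Resultant of the triangular load: ½ × 1022.2 × 5.7 = 2913.27 N, acting at 4.4 m from C (one-third of the span from the peak).
Moments about C: D_y·6.4 − 1000·sin60°·7.8 − 3400·3.1 − (½·1022.2·5.7)·4.4 = 0 → D_y = 30113.4/6.4 = 4705.22 ≈ 4705 N.
ΣF_y = 0: C_y + 4705.22 − 1000·sin60° − 3400 − ½·1022.2·5.7 = 0 → C_y = 2474 N.
ΣF_x = 0: C_x + 1000·cos60° = 0 → C_x = -500.0 N.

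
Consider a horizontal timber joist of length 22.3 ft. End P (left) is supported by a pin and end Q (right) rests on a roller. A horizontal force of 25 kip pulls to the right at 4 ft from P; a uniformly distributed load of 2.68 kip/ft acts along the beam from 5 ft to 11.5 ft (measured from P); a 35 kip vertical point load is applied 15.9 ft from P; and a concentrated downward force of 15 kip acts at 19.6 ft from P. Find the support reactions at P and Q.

P_x = -25.00 kip, P_y = 22.84 kip, Q_y = 44.58 kip

Resultant of the distributed load: 2.68 × 6.5 = 17.42 kip at 8.25 ft from P.
ΣM about P: Q_y·22.3 − (2.68·6.5)·8.25 − 35·15.9 − 15·19.6 = 0 → Q_y = 994.215/22.3 = 44.5836 ≈ 44.58 kip.
ΣF_y = 0: P_y + 44.5836 − 2.68·6.5 − 35 − 15 = 0 → P_y = 22.84 kip.
ΣF_x = 0: P_x + 25 = 0 → P_x = -25.00 kip.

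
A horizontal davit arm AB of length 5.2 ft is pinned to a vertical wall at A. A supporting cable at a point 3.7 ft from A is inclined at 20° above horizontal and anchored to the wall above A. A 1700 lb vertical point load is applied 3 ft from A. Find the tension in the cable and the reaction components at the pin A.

T = 4030 lb, A_x = 3787 lb, A_y = 321.6 lb

ΣM about A: T·sin20°·3.7 − 1700·3 = 0 → T = 5100/(3.7·0.34202) = 4030.11 ≈ 4030 lb.
ΣF_x = 0: A_x − T·cos20° = 0 → A_x = 4030.11 × 0.939693 = 3787 lb.
ΣF_y = 0: A_y + T·sin20° − 1700 = 0 → A_y = 1700 − 4030.11 × 0.34202 = 321.6 lb.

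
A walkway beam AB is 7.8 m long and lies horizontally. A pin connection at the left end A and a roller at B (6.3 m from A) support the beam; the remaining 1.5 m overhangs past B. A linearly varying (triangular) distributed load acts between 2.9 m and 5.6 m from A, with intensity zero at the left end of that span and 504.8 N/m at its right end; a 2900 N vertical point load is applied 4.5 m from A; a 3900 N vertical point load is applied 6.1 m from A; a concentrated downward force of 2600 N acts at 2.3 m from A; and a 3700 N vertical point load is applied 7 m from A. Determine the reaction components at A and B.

Resultant of the triangular load: ½ × 504.8 × 2.7 = 681.48 N, acting at 4.7 m from A (one-third of the span from the peak).
Taking moments about A: B_y·6.3 − (½·504.8·2.7)·4.7 − 2900·4.5 − 3900·6.1 − 2600·2.3 − 3700·7 = 0 → B_y = 71922.956/6.3 = 11416.3 ≈ 11420 N.
ΣF_y = 0: A_y + 11416.3 − ½·504.8·2.7 − 2900 − 3900 − 2600 − 3700 = 0 → A_y = 2365 N.
ΣF_x = 0: no horizontal applied forces, so A_x = 0.

A_x = 0, A_y = 2365 N, B_y = 11420 N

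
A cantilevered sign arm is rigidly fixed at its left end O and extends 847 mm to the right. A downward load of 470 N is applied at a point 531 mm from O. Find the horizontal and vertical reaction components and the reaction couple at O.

ΣF_x = 0: O_x = 0.
ΣF_y = 0: O_y − 470 = 0 → O_y = 470.0 N.
ΣM about O: M_O − 470·531 = 0 → M_O = 249600 N·mm.

O_x = 0, O_y = 470.0 N, M_O = 249600 N·mm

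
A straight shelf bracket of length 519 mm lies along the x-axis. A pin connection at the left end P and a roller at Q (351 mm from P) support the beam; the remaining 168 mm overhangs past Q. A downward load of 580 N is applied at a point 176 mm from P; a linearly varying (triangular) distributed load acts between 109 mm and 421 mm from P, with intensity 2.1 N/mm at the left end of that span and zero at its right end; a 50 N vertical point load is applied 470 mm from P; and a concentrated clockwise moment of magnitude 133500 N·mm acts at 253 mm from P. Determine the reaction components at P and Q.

Resultant of the triangular load: ½ × 2.1 × 312 = 327.6 N, acting at 213 mm from P (one-third of the span from the peak).
Moments about P: Q_y·351 − 580·176 − (½·2.1·312)·213 − 50·470 − 133500 = 0 → Q_y = 328858.8/351 = 936.92 ≈ 936.9 N.
ΣF_y = 0: P_y + 936.92 − 580 − ½·2.1·312 − 50 = 0 → P_y = 20.68 N.
ΣF_x = 0: no horizontal applied forces, so P_x = 0.

P_x = 0, P_y = 20.68 N, Q_y = 936.9 N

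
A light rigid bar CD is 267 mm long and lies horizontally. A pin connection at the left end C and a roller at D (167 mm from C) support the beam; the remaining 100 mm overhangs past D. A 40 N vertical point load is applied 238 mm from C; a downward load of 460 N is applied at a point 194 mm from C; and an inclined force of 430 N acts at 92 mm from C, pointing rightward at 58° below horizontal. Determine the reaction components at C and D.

Taking moments about C: D_y·167 − 40·238 − 460·194 − 430·sin58°·92 = 0 → D_y = 132309/167 = 792.269 ≈ 792.3 N.
ΣF_y = 0: C_y + 792.269 − 40 − 460 − 430·sin58° = 0 → C_y = 72.39 N.
ΣF_x = 0: C_x + 430·cos58° = 0 → C_x = -227.9 N.

C_x = -227.9 N, C_y = 72.39 N, D_y = 792.3 N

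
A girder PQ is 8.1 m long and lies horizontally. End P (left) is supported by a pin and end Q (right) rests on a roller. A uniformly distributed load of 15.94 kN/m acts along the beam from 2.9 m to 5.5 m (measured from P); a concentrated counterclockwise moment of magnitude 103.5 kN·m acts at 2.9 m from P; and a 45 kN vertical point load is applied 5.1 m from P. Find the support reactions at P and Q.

Resultant of the distributed load: 15.94 × 2.6 = 41.444 kN at 4.2 m from P.
Moments about P: Q_y·8.1 − (15.94·2.6)·4.2 + 103.5 − 45·5.1 = 0 → Q_y = 300.0648/8.1 = 37.045 ≈ 37.05 kN.
ΣF_y = 0: P_y + 37.045 − 15.94·2.6 − 45 = 0 → P_y = 49.40 kN.
ΣF_x = 0: no horizontal applied forces, so P_x = 0.

P_x = 0, P_y = 49.40 kN, Q_y = 37.05 kN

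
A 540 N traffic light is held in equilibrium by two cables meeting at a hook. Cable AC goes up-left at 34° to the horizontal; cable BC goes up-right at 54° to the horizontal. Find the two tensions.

ΣF_x = 0: −T_AC·cos34° + T_BC·cos54° = 0 → T_BC = 1.41044·T_AC.
ΣF_y = 0: T_AC·sin34° + T_BC·sin54° = 540.
Substitute: T_AC·(0.559193 + 1.41044·0.809017) = 540 → T_AC = 317.598 ≈ 317.6 N.
Then T_BC = 1.41044 × 317.598 = 448.0 N.

T_AC = 317.6 N, T_BC = 448.0 N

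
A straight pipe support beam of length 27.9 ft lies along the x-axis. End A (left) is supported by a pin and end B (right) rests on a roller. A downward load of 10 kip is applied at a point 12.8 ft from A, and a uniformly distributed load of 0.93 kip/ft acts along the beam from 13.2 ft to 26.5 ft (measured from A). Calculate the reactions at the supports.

A_x = 0, A_y = 8.981 kip, B_y = 13.39 kip

Resultant of the distributed load: 0.93 × 13.3 = 12.369 kip at 19.85 ft from A.
Moments about A: B_y·27.9 − 10·12.8 − (0.93·13.3)·19.85 = 0 → B_y = 373.52465/27.9 = 13.388 ≈ 13.39 kip.
ΣF_y = 0: A_y + 13.388 − 10 − 0.93·13.3 = 0 → A_y = 8.981 kip.
ΣF_x = 0: no horizontal applied forces, so A_x = 0.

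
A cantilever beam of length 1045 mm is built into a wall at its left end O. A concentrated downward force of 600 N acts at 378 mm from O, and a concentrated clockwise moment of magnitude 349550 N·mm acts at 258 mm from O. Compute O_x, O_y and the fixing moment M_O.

O_x = 0, O_y = 600.0 N, M_O = 576400 N·mm

ΣF_x = 0: O_x = 0.
ΣF_y = 0: O_y − 600 = 0 → O_y = 600.0 N.
ΣM about O: M_O − 600·378 − 349550 = 0 → M_O = 576400 N·mm.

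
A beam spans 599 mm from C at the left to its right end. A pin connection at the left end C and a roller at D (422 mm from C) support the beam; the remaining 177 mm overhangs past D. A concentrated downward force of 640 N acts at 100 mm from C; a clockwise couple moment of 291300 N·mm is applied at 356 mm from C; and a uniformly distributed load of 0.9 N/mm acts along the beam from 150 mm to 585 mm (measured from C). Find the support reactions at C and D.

C_x = 0, C_y = -151.4 N, D_y = 1183 N

Resultant of the distributed load: 0.9 × 435 = 391.5 N at 367.5 mm from C.
Moments about C: D_y·422 − 640·100 − 291300 − (0.9·435)·367.5 = 0 → D_y = 499176.25/422 = 1182.88 ≈ 1183 N.
ΣF_y = 0: C_y + 1182.88 − 640 − 0.9·435 = 0 → C_y = -151.4 N.
ΣF_x = 0: no horizontal applied forces, so C_x = 0.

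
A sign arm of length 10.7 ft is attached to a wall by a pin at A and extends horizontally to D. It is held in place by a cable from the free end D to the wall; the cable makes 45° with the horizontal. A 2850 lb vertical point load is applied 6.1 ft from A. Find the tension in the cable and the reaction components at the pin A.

ΣM about A: T·sin45°·10.7 − 2850·6.1 = 0 → T = 17385/(10.7·0.707107) = 2297.77 ≈ 2298 lb.
ΣF_x = 0: A_x − T·cos45° = 0 → A_x = 2297.77 × 0.707107 = 1625 lb.
ΣF_y = 0: A_y + T·sin45° − 2850 = 0 → A_y = 2850 − 2297.77 × 0.707107 = 1225 lb.

T = 2298 lb, A_x = 1625 lb, A_y = 1225 lb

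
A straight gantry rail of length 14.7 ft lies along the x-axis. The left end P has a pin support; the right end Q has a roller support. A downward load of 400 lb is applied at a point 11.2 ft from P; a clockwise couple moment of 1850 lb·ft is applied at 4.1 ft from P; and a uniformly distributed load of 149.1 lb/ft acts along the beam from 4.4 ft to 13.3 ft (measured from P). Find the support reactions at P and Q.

Resultant of the distributed load: 149.1 × 8.9 = 1326.99 lb at 8.85 ft from P.
ΣM about P: Q_y·14.7 − 400·11.2 − 1850 − (149.1·8.9)·8.85 = 0 → Q_y = 18073.8615/14.7 = 1229.51 ≈ 1230 lb.
ΣF_y = 0: P_y + 1229.51 − 400 − 149.1·8.9 = 0 → P_y = 497.5 lb.
ΣF_x = 0: no horizontal applied forces, so P_x = 0.

P_x = 0, P_y = 497.5 lb, Q_y = 1230 lb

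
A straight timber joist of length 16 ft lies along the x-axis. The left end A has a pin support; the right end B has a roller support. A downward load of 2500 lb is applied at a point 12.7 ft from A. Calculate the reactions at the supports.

A_x = 0, A_y = 515.6 lb, B_y = 1984 lb

Taking moments about A: B_y·16 − 2500·12.7 = 0 → B_y = 31750/16 = 1984.38 ≈ 1984 lb.
ΣF_y = 0: A_y + 1984.38 − 2500 = 0 → A_y = 515.6 lb.
ΣF_x = 0: no horizontal applied forces, so A_x = 0.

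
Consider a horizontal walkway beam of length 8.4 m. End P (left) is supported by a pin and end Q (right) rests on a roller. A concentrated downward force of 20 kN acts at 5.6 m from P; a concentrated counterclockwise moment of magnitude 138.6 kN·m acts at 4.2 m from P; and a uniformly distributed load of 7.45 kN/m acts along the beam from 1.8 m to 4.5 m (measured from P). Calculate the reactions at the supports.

Resultant of the distributed load: 7.45 × 2.7 = 20.115 kN at 3.15 m from P.
Taking moments about P: Q_y·8.4 − 20·5.6 + 138.6 − (7.45·2.7)·3.15 = 0 → Q_y = 36.76225/8.4 = 4.37646 ≈ 4.376 kN.
ΣF_y = 0: P_y + 4.37646 − 20 − 7.45·2.7 = 0 → P_y = 35.74 kN.
ΣF_x = 0: no horizontal applied forces, so P_x = 0.

P_x = 0, P_y = 35.74 kN, Q_y = 4.376 kN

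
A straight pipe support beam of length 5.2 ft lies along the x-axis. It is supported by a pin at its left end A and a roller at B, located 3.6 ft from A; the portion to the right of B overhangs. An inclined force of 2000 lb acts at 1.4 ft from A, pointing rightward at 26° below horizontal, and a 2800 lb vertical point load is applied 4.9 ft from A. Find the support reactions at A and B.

Taking moments about A: B_y·3.6 − 2000·sin26°·1.4 − 2800·4.9 = 0 → B_y = 14947.4/3.6 = 4152.06 ≈ 4152 lb.
ΣF_y = 0: A_y + 4152.06 − 2000·sin26° − 2800 = 0 → A_y = -475.3 lb.
ΣF_x = 0: A_x + 2000·cos26° = 0 → A_x = -1798 lb.

A_x = -1798 lb, A_y = -475.3 lb, B_y = 4152 lb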